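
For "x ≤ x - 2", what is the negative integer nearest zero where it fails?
Testing negative integers from -1 downward:
x = -1: RHS = (-1) - 2 = -3; -1 ≤ -3 — FAILS  ← closest negative counterexample to 0

Answer: x = -1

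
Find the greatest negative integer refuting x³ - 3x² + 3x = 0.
Testing negative integers from -1 downward:
x = -1: LHS = (-1)³ - 3·(-1)² + 3·(-1) = -7; -7 = 0 — FAILS  ← closest negative counterexample to 0

Answer: x = -1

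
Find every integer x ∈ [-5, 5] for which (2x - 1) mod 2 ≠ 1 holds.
For a polynomial with integer coefficients, its value mod 2 depends only on x mod 2, so it suffices to check one representative of each residue class, x = 0, 1:
x = 0: LHS = (2·0 - 1) mod 2 = (-1) mod 2 = 1; 1 ≠ 1 — FAILS
x = 1: LHS = (2·1 - 1) mod 2 = 1 mod 2 = 1; 1 ≠ 1 — FAILS
The relation fails in every residue class, so the claimed relation (≠) fails for every integer in [-5, 5].

Answer: None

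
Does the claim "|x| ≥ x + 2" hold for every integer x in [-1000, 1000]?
The claim fails at x = 0:
x = 0: LHS = |0| = 0, RHS = 0 + 2 = 2; 0 ≥ 2 — FAILS

Because a single integer refutes it, the statement is false.

Answer: False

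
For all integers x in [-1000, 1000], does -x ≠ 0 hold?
The claim fails at x = 0:
x = 0: LHS = -0 = 0; 0 ≠ 0 — FAILS

Because a single integer refutes it, the statement is false.

Answer: False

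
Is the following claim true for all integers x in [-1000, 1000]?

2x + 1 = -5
The claim fails at x = 0:
x = 0: LHS = 2·0 + 1 = 1; 1 = -5 — FAILS

Because a single integer refutes it, the statement is false.

Answer: False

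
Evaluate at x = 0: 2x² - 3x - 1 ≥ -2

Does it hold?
x = 0: LHS = 2·0² - 3·0 - 1 = -1; -1 ≥ -2 — holds

The relation is satisfied at x = 0.

Answer: Yes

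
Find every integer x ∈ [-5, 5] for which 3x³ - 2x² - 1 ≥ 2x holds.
Holds for: {2, 3, 4, 5}
Fails for: {-5, -4, -3, -2, -1, 0, 1}

Answer: {2, 3, 4, 5}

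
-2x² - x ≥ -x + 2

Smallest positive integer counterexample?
Testing positive integers:
x = 1: LHS = -2·1² - 1 = -3, RHS = -1 + 2 = 1; -3 ≥ 1 — FAILS  ← smallest positive counterexample

Answer: x = 1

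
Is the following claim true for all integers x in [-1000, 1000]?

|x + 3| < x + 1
The claim fails at x = 0:
x = 0: LHS = |0 + 3| = |3| = 3, RHS = 0 + 1 = 1; 3 < 1 — FAILS

Because a single integer refutes it, the statement is false.

Answer: False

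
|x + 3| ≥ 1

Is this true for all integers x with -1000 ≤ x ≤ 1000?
The claim fails at x = -3:
x = -3: LHS = |(-3) + 3| = |0| = 0; 0 ≥ 1 — FAILS

Because a single integer refutes it, the statement is false.

Answer: False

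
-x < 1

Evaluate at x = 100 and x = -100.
x = 100: -100 < 1 — holds
x = -100: LHS = -(-100) = 100; 100 < 1 — FAILS

Answer: Partially: holds for x = 100, fails for x = -100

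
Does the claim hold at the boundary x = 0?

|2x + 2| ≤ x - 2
x = 0: LHS = |2·0 + 2| = |2| = 2, RHS = 0 - 2 = -2; 2 ≤ -2 — FAILS

The relation fails at x = 0, so x = 0 is a counterexample.

Answer: No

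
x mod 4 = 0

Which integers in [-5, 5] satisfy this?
Holds for: {-4, 0, 4}
Fails for: {-5, -3, -2, -1, 1, 2, 3, 5}

Answer: {-4, 0, 4}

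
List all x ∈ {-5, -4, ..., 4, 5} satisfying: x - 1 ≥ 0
Holds for: {1, 2, 3, 4, 5}
Fails for: {-5, -4, -3, -2, -1, 0}

Answer: {1, 2, 3, 4, 5}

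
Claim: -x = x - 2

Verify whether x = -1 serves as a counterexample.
Substitute x = -1 into the relation:
x = -1: LHS = -(-1) = 1, RHS = (-1) - 2 = -3; 1 = -3 — FAILS

Since the claim fails at x = -1, this value is a counterexample.

Answer: Yes, x = -1 is a counterexample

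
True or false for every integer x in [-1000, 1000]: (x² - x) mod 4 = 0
The claim fails at x = -1:
x = -1: LHS = ((-1)² - (-1)) mod 4 = 2 mod 4 = 2; 2 = 0 — FAILS

Because a single integer refutes it, the statement is false.

Answer: False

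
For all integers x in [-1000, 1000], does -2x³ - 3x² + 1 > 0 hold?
The claim fails at x = 1:
x = 1: LHS = -2·1³ - 3·1² + 1 = -4; -4 > 0 — FAILS

Because a single integer refutes it, the statement is false.

Answer: False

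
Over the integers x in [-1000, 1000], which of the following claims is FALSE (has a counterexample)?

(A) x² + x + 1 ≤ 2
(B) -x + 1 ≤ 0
(A) x = 1: LHS = 1² + 1 + 1 = 3; 3 ≤ 2 — FAILS
(B) x = 0: LHS = -0 + 1 = 1; 1 ≤ 0 — FAILS

Answer: Both A and B are false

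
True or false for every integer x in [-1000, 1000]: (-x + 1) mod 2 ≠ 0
The claim fails at x = 1:
x = 1: LHS = (-1 + 1) mod 2 = 0 mod 2 = 0; 0 ≠ 0 — FAILS

Because a single integer refutes it, the statement is false.

Answer: False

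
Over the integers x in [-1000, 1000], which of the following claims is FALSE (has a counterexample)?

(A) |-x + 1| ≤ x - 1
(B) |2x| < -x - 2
(A) x = 0: LHS = |-0 + 1| = |1| = 1, RHS = 0 - 1 = -1; 1 ≤ -1 — FAILS
(B) x = 0: LHS = |2·0| = |0| = 0, RHS = -0 - 2 = -2; 0 < -2 — FAILS

Answer: Both A and B are false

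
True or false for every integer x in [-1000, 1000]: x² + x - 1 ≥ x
The claim fails at x = 0:
x = 0: LHS = 0² + 0 - 1 = -1; -1 ≥ 0 — FAILS

Because a single integer refutes it, the statement is false.

Answer: False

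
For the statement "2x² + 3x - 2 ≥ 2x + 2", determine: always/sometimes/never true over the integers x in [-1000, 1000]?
Holds at x = 2: LHS = 2·2² + 3·2 - 2 = 12, RHS = 2·2 + 2 = 6; 12 ≥ 6 — holds
Fails at x = 0: LHS = 2·0² + 3·0 - 2 = -2, RHS = 2·0 + 2 = 2; -2 ≥ 2 — FAILS
It is satisfied by some integers in the range but not all.

Answer: Sometimes true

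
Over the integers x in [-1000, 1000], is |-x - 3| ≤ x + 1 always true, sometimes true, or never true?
Over all integers in [-1000, 1000], LHS − RHS is smallest at x = 0, where it equals 2:
x = 0: LHS = |-0 - 3| = |-3| = 3, RHS = 0 + 1 = 1; 3 ≤ 1 — FAILS
At the ends of the range:
x = -1000: LHS = |-(-1000) - 3| = |997| = 997, RHS = (-1000) + 1 = -999; 997 ≤ -999 — FAILS
x = 1000: LHS = |-1000 - 3| = |-1003| = 1003, RHS = 1000 + 1 = 1001; 1003 ≤ 1001 — FAILS
Hence LHS − RHS is never zero or negative, i.e. LHS > RHS throughout, so the claimed relation (≤) fails for every integer in [-1000, 1000].

No integer in the range satisfies it.

Answer: Never true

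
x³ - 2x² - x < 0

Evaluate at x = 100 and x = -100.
x = 100: LHS = 100³ - 2·100² - 100 = 979900; 979900 < 0 — FAILS
x = -100: LHS = (-100)³ - 2·(-100)² - (-100) = -1019900; -1019900 < 0 — holds

Answer: Partially: fails for x = 100, holds for x = -100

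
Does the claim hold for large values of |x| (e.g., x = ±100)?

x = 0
x = 100: 100 = 0 — FAILS
x = -100: -100 = 0 — FAILS

Answer: No, fails for both x = 100 and x = -100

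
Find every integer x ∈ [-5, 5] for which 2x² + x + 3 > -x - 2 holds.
Over all integers in [-5, 5], LHS − RHS is smallest at x = 0, where it equals 5:
x = 0: LHS = 2·0² + 0 + 3 = 3, RHS = -0 - 2 = -2; 3 > -2 — holds
At the ends of the range:
x = -5: LHS = 2·(-5)² + (-5) + 3 = 48, RHS = -(-5) - 2 = 3; 48 > 3 — holds
x = 5: LHS = 2·5² + 5 + 3 = 58, RHS = -5 - 2 = -7; 58 > -7 — holds
Hence LHS − RHS is never zero or negative, i.e. LHS > RHS throughout, so the relation holds for every integer in [-5, 5].

Answer: All integers in [-5, 5]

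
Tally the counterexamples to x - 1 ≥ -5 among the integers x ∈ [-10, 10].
Counterexamples in [-10, 10]: {-10, -9, -8, -7, -6, -5}.

Counting them gives 6 values.

Answer: 6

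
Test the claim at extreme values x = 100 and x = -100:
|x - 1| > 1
x = 100: LHS = |100 - 1| = |99| = 99; 99 > 1 — holds
x = -100: LHS = |(-100) - 1| = |-101| = 101; 101 > 1 — holds

Answer: Yes, holds for both x = 100 and x = -100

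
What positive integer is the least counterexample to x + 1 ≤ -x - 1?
Testing positive integers:
x = 1: LHS = 1 + 1 = 2, RHS = -1 - 1 = -2; 2 ≤ -2 — FAILS  ← smallest positive counterexample

Answer: x = 1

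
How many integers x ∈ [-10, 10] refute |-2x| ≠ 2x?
Counterexamples in [-10, 10]: {0, 1, 2, 3, 4, 5, 6, 7, 8, 9, 10}.

Counting them gives 11 values.

Answer: 11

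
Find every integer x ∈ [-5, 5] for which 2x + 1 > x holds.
Holds for: {0, 1, 2, 3, 4, 5}
Fails for: {-5, -4, -3, -2, -1}

Answer: {0, 1, 2, 3, 4, 5}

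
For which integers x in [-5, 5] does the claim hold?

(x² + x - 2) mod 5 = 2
For a polynomial with integer coefficients, its value mod 5 depends only on x mod 5, so it suffices to check one representative of each residue class, x = 0, 1, 2, 3, 4:
x = 0: LHS = (0² + 0 - 2) mod 5 = (-2) mod 5 = 3; 3 = 2 — FAILS
x = 1: LHS = (1² + 1 - 2) mod 5 = 0 mod 5 = 0; 0 = 2 — FAILS
x = 2: LHS = (2² + 2 - 2) mod 5 = 4 mod 5 = 4; 4 = 2 — FAILS
x = 3: LHS = (3² + 3 - 2) mod 5 = 10 mod 5 = 0; 0 = 2 — FAILS
x = 4: LHS = (4² + 4 - 2) mod 5 = 18 mod 5 = 3; 3 = 2 — FAILS
The relation fails in every residue class, so the claimed relation (=) fails for every integer in [-5, 5].

Answer: None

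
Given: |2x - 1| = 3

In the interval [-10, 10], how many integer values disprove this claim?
Counterexamples in [-10, 10]: {-10, -9, -8, -7, -6, -5, -4, -3, -2, 0, 1, 3, 4, 5, 6, 7, 8, 9, 10}.

Counting them gives 19 values.

Answer: 19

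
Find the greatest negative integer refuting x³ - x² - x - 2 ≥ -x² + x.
Testing negative integers from -1 downward:
x = -1: LHS = (-1)³ - (-1)² - (-1) - 2 = -3, RHS = -(-1)² + (-1) = -2; -3 ≥ -2 — FAILS  ← closest negative counterexample to 0

Answer: x = -1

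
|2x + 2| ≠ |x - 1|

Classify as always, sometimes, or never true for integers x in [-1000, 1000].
Holds at x = 0: LHS = |2·0 + 2| = |2| = 2, RHS = |0 - 1| = |-1| = 1; 2 ≠ 1 — holds
Fails at x = -3: LHS = |2·(-3) + 2| = |-4| = 4, RHS = |(-3) - 1| = |-4| = 4; 4 ≠ 4 — FAILS
It is satisfied by some integers in the range but not all.

Answer: Sometimes true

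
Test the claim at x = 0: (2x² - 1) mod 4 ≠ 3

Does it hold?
x = 0: LHS = (2·0² - 1) mod 4 = (-1) mod 4 = 3; 3 ≠ 3 — FAILS

The relation fails at x = 0, so x = 0 is a counterexample.

Answer: No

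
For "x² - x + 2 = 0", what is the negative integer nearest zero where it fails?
Testing negative integers from -1 downward:
x = -1: LHS = (-1)² - (-1) + 2 = 4; 4 = 0 — FAILS  ← closest negative counterexample to 0

Answer: x = -1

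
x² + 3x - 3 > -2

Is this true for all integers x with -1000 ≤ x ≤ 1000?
The claim fails at x = 0:
x = 0: LHS = 0² + 3·0 - 3 = -3; -3 > -2 — FAILS

Because a single integer refutes it, the statement is false.

Answer: False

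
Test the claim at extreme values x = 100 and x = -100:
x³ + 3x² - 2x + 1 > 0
x = 100: LHS = 100³ + 3·100² - 2·100 + 1 = 1029801; 1029801 > 0 — holds
x = -100: LHS = (-100)³ + 3·(-100)² - 2·(-100) + 1 = -969799; -969799 > 0 — FAILS

Answer: Partially: holds for x = 100, fails for x = -100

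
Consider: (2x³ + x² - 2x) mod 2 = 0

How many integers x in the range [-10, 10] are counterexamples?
Counterexamples in [-10, 10]: {-9, -7, -5, -3, -1, 1, 3, 5, 7, 9}.

Counting them gives 10 values.

Answer: 10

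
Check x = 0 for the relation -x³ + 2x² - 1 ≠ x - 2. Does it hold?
x = 0: LHS = -0³ + 2·0² - 1 = -1, RHS = 0 - 2 = -2; -1 ≠ -2 — holds

The relation is satisfied at x = 0.

Answer: Yes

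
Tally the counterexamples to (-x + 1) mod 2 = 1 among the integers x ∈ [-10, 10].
Counterexamples in [-10, 10]: {-9, -7, -5, -3, -1, 1, 3, 5, 7, 9}.

Counting them gives 10 values.

Answer: 10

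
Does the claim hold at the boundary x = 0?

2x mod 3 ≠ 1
x = 0: LHS = (2·0) mod 3 = 0 mod 3 = 0; 0 ≠ 1 — holds

The relation is satisfied at x = 0.

Answer: Yes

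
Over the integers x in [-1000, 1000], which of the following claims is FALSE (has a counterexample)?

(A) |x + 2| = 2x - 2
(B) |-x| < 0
(A) x = 0: LHS = |0 + 2| = |2| = 2, RHS = 2·0 - 2 = -2; 2 = -2 — FAILS
(B) x = 0: LHS = |-0| = |0| = 0; 0 < 0 — FAILS

Answer: Both A and B are false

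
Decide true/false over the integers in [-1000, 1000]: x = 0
The claim fails at x = 1:
x = 1: 1 = 0 — FAILS

Because a single integer refutes it, the statement is false.

Answer: False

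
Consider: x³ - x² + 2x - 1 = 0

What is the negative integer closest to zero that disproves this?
Testing negative integers from -1 downward:
x = -1: LHS = (-1)³ - (-1)² + 2·(-1) - 1 = -5; -5 = 0 — FAILS  ← closest negative counterexample to 0

Answer: x = -1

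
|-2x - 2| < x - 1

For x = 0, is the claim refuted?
Substitute x = 0 into the relation:
x = 0: LHS = |-2·0 - 2| = |-2| = 2, RHS = 0 - 1 = -1; 2 < -1 — FAILS

Since the claim fails at x = 0, this value is a counterexample.

Answer: Yes, x = 0 is a counterexample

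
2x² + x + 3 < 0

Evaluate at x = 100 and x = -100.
x = 100: LHS = 2·100² + 100 + 3 = 20103; 20103 < 0 — FAILS
x = -100: LHS = 2·(-100)² + (-100) + 3 = 19903; 19903 < 0 — FAILS

Answer: No, fails for both x = 100 and x = -100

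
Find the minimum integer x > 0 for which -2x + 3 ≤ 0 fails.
Testing positive integers:
x = 1: LHS = -2·1 + 3 = 1; 1 ≤ 0 — FAILS  ← smallest positive counterexample

Answer: x = 1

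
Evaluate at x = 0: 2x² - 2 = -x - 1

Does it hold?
x = 0: LHS = 2·0² - 2 = -2, RHS = -0 - 1 = -1; -2 = -1 — FAILS

The relation fails at x = 0, so x = 0 is a counterexample.

Answer: No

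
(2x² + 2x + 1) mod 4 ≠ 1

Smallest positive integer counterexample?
Testing positive integers:
x = 1: LHS = (2·1² + 2·1 + 1) mod 4 = 5 mod 4 = 1; 1 ≠ 1 — FAILS  ← smallest positive counterexample

Answer: x = 1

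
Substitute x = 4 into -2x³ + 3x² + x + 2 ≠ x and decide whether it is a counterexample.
Substitute x = 4 into the relation:
x = 4: LHS = -2·4³ + 3·4² + 4 + 2 = -74; -74 ≠ 4 — holds

The relation holds at x = 4, so it is not a counterexample.

Answer: No, x = 4 is not a counterexample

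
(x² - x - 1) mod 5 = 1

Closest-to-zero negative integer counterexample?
Testing negative integers from -1 downward:
x = -1: LHS = ((-1)² - (-1) - 1) mod 5 = 1 mod 5 = 1; 1 = 1 — holds
x = -2: LHS = ((-2)² - (-2) - 1) mod 5 = 5 mod 5 = 0; 0 = 1 — FAILS  ← closest negative counterexample to 0

Answer: x = -2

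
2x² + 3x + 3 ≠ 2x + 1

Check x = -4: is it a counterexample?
Substitute x = -4 into the relation:
x = -4: LHS = 2·(-4)² + 3·(-4) + 3 = 23, RHS = 2·(-4) + 1 = -7; 23 ≠ -7 — holds

The relation holds at x = -4, so it is not a counterexample.

Answer: No, x = -4 is not a counterexample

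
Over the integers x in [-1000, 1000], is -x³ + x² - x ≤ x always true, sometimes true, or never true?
Holds at x = 0: LHS = -0³ + 0² - 0 = 0; 0 ≤ 0 — holds
Fails at x = -1: LHS = -(-1)³ + (-1)² - (-1) = 3; 3 ≤ -1 — FAILS
It is satisfied by some integers in the range but not all.

Answer: Sometimes true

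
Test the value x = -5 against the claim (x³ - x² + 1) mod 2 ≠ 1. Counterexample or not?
Substitute x = -5 into the relation:
x = -5: LHS = ((-5)³ - (-5)² + 1) mod 2 = (-149) mod 2 = 1; 1 ≠ 1 — FAILS

Since the claim fails at x = -5, this value is a counterexample.

Answer: Yes, x = -5 is a counterexample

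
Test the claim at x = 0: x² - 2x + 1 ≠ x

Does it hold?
x = 0: LHS = 0² - 2·0 + 1 = 1; 1 ≠ 0 — holds

The relation is satisfied at x = 0.

Answer: Yes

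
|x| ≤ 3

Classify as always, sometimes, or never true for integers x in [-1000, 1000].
Holds at x = 0: LHS = |0| = 0; 0 ≤ 3 — holds
Fails at x = 4: LHS = |4| = 4; 4 ≤ 3 — FAILS
It is satisfied by some integers in the range but not all.

Answer: Sometimes true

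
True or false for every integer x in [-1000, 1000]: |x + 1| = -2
The claim fails at x = 0:
x = 0: LHS = |0 + 1| = |1| = 1; 1 = -2 — FAILS

Because a single integer refutes it, the statement is false.

Answer: False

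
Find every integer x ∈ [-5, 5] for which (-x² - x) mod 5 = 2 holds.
For a polynomial with integer coefficients, its value mod 5 depends only on x mod 5, so it suffices to check one representative of each residue class, x = 0, 1, 2, 3, 4:
x = 0: LHS = (-0² - 0) mod 5 = 0 mod 5 = 0; 0 = 2 — FAILS
x = 1: LHS = (-1² - 1) mod 5 = (-2) mod 5 = 3; 3 = 2 — FAILS
x = 2: LHS = (-2² - 2) mod 5 = (-6) mod 5 = 4; 4 = 2 — FAILS
x = 3: LHS = (-3² - 3) mod 5 = (-12) mod 5 = 3; 3 = 2 — FAILS
x = 4: LHS = (-4² - 4) mod 5 = (-20) mod 5 = 0; 0 = 2 — FAILS
The relation fails in every residue class, so the claimed relation (=) fails for every integer in [-5, 5].

Answer: None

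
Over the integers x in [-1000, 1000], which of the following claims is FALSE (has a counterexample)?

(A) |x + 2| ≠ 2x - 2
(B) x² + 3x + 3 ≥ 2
(A) x = 4: LHS = |4 + 2| = |6| = 6, RHS = 2·4 - 2 = 6; 6 ≠ 6 — FAILS
(B) x = -1: LHS = (-1)² + 3·(-1) + 3 = 1; 1 ≥ 2 — FAILS

Answer: Both A and B are false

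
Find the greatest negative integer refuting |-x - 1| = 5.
Testing negative integers from -1 downward:
x = -1: LHS = |-(-1) - 1| = |0| = 0; 0 = 5 — FAILS  ← closest negative counterexample to 0

Answer: x = -1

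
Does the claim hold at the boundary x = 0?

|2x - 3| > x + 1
x = 0: LHS = |2·0 - 3| = |-3| = 3, RHS = 0 + 1 = 1; 3 > 1 — holds

The relation is satisfied at x = 0.

Answer: Yes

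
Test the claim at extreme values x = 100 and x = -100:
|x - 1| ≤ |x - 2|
x = 100: LHS = |100 - 1| = |99| = 99, RHS = |100 - 2| = |98| = 98; 99 ≤ 98 — FAILS
x = -100: LHS = |(-100) - 1| = |-101| = 101, RHS = |(-100) - 2| = |-102| = 102; 101 ≤ 102 — holds

Answer: Partially: fails for x = 100, holds for x = -100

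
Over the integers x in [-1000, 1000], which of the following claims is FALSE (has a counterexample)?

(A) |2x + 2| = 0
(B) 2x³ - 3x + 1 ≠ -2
(A) x = 0: LHS = |2·0 + 2| = |2| = 2; 2 = 0 — FAILS

(B) Track d = LHS − RHS over the integers in [-1000, 1000]. Equality would need d = 0, but d changes sign only between consecutive integers, jumping over 0:
x = -2: LHS = 2·(-2)³ - 3·(-2) + 1 = -9; -9 ≠ -2 — holds  (d = -7)
x = -1: LHS = 2·(-1)³ - 3·(-1) + 1 = 2; 2 ≠ -2 — holds  (d = 4)
Away from these crossings d keeps a constant sign, and checking every integer in [-1000, 1000] confirms d ≠ 0 throughout. Hence the two sides are never equal, so the relation holds for every integer in [-1000, 1000].

Only (A) has a counterexample.

Answer: A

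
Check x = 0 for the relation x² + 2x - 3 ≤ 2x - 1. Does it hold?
x = 0: LHS = 0² + 2·0 - 3 = -3, RHS = 2·0 - 1 = -1; -3 ≤ -1 — holds

The relation is satisfied at x = 0.

Answer: Yes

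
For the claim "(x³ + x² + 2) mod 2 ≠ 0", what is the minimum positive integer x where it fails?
Testing positive integers:
x = 1: LHS = (1³ + 1² + 2) mod 2 = 4 mod 2 = 0; 0 ≠ 0 — FAILS  ← smallest positive counterexample

Answer: x = 1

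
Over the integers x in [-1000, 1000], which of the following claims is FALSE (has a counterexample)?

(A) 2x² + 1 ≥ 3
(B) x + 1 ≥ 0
(A) x = 0: LHS = 2·0² + 1 = 1; 1 ≥ 3 — FAILS
(B) x = -2: LHS = (-2) + 1 = -1; -1 ≥ 0 — FAILS

Answer: Both A and B are false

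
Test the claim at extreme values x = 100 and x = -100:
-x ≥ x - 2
x = 100: RHS = 100 - 2 = 98; -100 ≥ 98 — FAILS
x = -100: LHS = -(-100) = 100, RHS = (-100) - 2 = -102; 100 ≥ -102 — holds

Answer: Partially: fails for x = 100, holds for x = -100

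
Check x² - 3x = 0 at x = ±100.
x = 100: LHS = 100² - 3·100 = 9700; 9700 = 0 — FAILS
x = -100: LHS = (-100)² - 3·(-100) = 10300; 10300 = 0 — FAILS

Answer: No, fails for both x = 100 and x = -100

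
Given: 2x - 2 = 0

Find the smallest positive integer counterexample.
Testing positive integers:
x = 1: LHS = 2·1 - 2 = 0; 0 = 0 — holds
x = 2: LHS = 2·2 - 2 = 2; 2 = 0 — FAILS  ← smallest positive counterexample

Answer: x = 2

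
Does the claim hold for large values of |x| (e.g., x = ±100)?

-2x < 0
x = 100: LHS = -2·100 = -200; -200 < 0 — holds
x = -100: LHS = -2·(-100) = 200; 200 < 0 — FAILS

Answer: Partially: holds for x = 100, fails for x = -100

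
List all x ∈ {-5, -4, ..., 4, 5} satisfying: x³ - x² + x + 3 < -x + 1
Holds for: {-5, -4, -3, -2, -1}
Fails for: {0, 1, 2, 3, 4, 5}

Answer: {-5, -4, -3, -2, -1}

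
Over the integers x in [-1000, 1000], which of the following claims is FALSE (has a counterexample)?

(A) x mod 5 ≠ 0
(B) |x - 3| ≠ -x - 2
(A) x = 0: LHS = 0 mod 5 = 0; 0 ≠ 0 — FAILS

(B) Over all integers in [-1000, 1000], LHS − RHS is always positive; it is smallest at x = 0, where it equals 5:
x = 0: LHS = |0 - 3| = |-3| = 3, RHS = -0 - 2 = -2; 3 ≠ -2 — holds
At the ends of the range:
x = -1000: LHS = |(-1000) - 3| = |-1003| = 1003, RHS = -(-1000) - 2 = 998; 1003 ≠ 998 — holds
x = 1000: LHS = |1000 - 3| = |997| = 997, RHS = -1000 - 2 = -1002; 997 ≠ -1002 — holds
Hence LHS − RHS is never 0, i.e. the two sides are never equal, so the relation holds for every integer in [-1000, 1000].

Only (A) has a counterexample.

Answer: A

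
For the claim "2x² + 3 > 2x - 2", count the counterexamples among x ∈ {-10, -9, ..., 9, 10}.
Over all integers in [-10, 10], LHS − RHS is smallest at x = 0, where it equals 5:
x = 0: LHS = 2·0² + 3 = 3, RHS = 2·0 - 2 = -2; 3 > -2 — holds
At the ends of the range:
x = -10: LHS = 2·(-10)² + 3 = 203, RHS = 2·(-10) - 2 = -22; 203 > -22 — holds
x = 10: LHS = 2·10² + 3 = 203, RHS = 2·10 - 2 = 18; 203 > 18 — holds
Hence LHS − RHS is never zero or negative, i.e. LHS > RHS throughout, so the relation holds for every integer in [-10, 10].

No counterexample appears in that range.

Answer: 0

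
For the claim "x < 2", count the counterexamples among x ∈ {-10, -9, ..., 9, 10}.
Counterexamples in [-10, 10]: {2, 3, 4, 5, 6, 7, 8, 9, 10}.

Counting them gives 9 values.

Answer: 9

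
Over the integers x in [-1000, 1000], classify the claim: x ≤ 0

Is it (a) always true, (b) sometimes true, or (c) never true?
Holds at x = 0: 0 ≤ 0 — holds
Fails at x = 1: 1 ≤ 0 — FAILS
It is satisfied by some integers in the range but not all.

Answer: Sometimes true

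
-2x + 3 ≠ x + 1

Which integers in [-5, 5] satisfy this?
Track d = LHS − RHS over the integers in [-5, 5]. Equality would need d = 0, but d changes sign only between consecutive integers, jumping over 0:
x = 0: LHS = -2·0 + 3 = 3, RHS = 0 + 1 = 1; 3 ≠ 1 — holds  (d = 2)
x = 1: LHS = -2·1 + 3 = 1, RHS = 1 + 1 = 2; 1 ≠ 2 — holds  (d = -1)
Away from these crossings d keeps a constant sign, and checking every integer in [-5, 5] confirms d ≠ 0 throughout. Hence the two sides are never equal, so the relation holds for every integer in [-5, 5].

Answer: All integers in [-5, 5]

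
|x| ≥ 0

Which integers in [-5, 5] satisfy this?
An absolute value is never negative, so the left side is ≥ 0 for every x, while the right side is 0. Tightest case in [-5, 5] is x = 0:
x = 0: LHS = |0| = 0; 0 ≥ 0 — holds
Hence LHS − RHS is never negative, i.e. LHS ≥ RHS throughout, so the relation holds for every integer in [-5, 5].

Answer: All integers in [-5, 5]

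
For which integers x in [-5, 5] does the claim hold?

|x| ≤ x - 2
Over all integers in [-5, 5], LHS − RHS is smallest at x = 0, where it equals 2:
x = 0: LHS = |0| = 0, RHS = 0 - 2 = -2; 0 ≤ -2 — FAILS
At the ends of the range:
x = -5: LHS = |-5| = 5, RHS = (-5) - 2 = -7; 5 ≤ -7 — FAILS
x = 5: LHS = |5| = 5, RHS = 5 - 2 = 3; 5 ≤ 3 — FAILS
Hence LHS − RHS is never zero or negative, i.e. LHS > RHS throughout, so the claimed relation (≤) fails for every integer in [-5, 5].

Answer: None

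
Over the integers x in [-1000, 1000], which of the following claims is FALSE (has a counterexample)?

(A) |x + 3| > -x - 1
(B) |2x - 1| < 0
(A) x = -2: LHS = |(-2) + 3| = |1| = 1, RHS = -(-2) - 1 = 1; 1 > 1 — FAILS
(B) x = 0: LHS = |2·0 - 1| = |-1| = 1; 1 < 0 — FAILS

Answer: Both A and B are false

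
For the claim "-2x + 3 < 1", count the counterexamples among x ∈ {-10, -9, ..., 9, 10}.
Counterexamples in [-10, 10]: {-10, -9, -8, -7, -6, -5, -4, -3, -2, -1, 0, 1}.

Counting them gives 12 values.

Answer: 12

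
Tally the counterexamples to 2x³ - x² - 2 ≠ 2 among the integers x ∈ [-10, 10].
Track d = LHS − RHS over the integers in [-10, 10]. Equality would need d = 0, but d changes sign only between consecutive integers, jumping over 0:
x = 1: LHS = 2·1³ - 1² - 2 = -1; -1 ≠ 2 — holds  (d = -3)
x = 2: LHS = 2·2³ - 2² - 2 = 10; 10 ≠ 2 — holds  (d = 8)
Away from these crossings d keeps a constant sign, and checking every integer in [-10, 10] confirms d ≠ 0 throughout. Hence the two sides are never equal, so the relation holds for every integer in [-10, 10].

No counterexample appears in that range.

Answer: 0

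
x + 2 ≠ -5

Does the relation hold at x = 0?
x = 0: LHS = 0 + 2 = 2; 2 ≠ -5 — holds

The relation is satisfied at x = 0.

Answer: Yes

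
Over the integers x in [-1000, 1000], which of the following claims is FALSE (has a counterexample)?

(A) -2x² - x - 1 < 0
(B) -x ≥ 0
(A) Over all integers in [-1000, 1000], LHS − RHS is largest at x = 0, where it equals -1:
x = 0: LHS = -2·0² - 0 - 1 = -1; -1 < 0 — holds
At the ends of the range:
x = -1000: LHS = -2·(-1000)² - (-1000) - 1 = -1999001; -1999001 < 0 — holds
x = 1000: LHS = -2·1000² - 1000 - 1 = -2001001; -2001001 < 0 — holds
Hence LHS − RHS is never zero or positive, i.e. LHS < RHS throughout, so the relation holds for every integer in [-1000, 1000].

(B) x = 1: -1 ≥ 0 — FAILS

Only (B) has a counterexample.

Answer: B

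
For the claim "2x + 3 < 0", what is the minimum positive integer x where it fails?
Testing positive integers:
x = 1: LHS = 2·1 + 3 = 5; 5 < 0 — FAILS  ← smallest positive counterexample

Answer: x = 1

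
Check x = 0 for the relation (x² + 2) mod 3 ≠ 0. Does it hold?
x = 0: LHS = (0² + 2) mod 3 = 2 mod 3 = 2; 2 ≠ 0 — holds

The relation is satisfied at x = 0.

Answer: Yes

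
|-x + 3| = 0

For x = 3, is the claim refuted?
Substitute x = 3 into the relation:
x = 3: LHS = |-3 + 3| = |0| = 0; 0 = 0 — holds

The claim holds here, so x = 3 is not a counterexample. (A counterexample exists elsewhere, e.g. x = 0.)

Answer: No, x = 3 is not a counterexample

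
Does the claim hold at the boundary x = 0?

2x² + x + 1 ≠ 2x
x = 0: LHS = 2·0² + 0 + 1 = 1, RHS = 2·0 = 0; 1 ≠ 0 — holds

The relation is satisfied at x = 0.

Answer: Yes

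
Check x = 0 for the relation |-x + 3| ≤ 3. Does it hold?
x = 0: LHS = |-0 + 3| = |3| = 3; 3 ≤ 3 — holds

The relation is satisfied at x = 0.

Answer: Yes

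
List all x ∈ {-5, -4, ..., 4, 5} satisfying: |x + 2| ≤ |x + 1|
Holds for: {-5, -4, -3, -2}
Fails for: {-1, 0, 1, 2, 3, 4, 5}

Answer: {-5, -4, -3, -2}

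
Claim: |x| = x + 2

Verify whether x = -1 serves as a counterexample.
Substitute x = -1 into the relation:
x = -1: LHS = |-1| = 1, RHS = (-1) + 2 = 1; 1 = 1 — holds

The claim holds here, so x = -1 is not a counterexample. (A counterexample exists elsewhere, e.g. x = 0.)

Answer: No, x = -1 is not a counterexample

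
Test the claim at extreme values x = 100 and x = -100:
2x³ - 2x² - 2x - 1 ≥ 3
x = 100: LHS = 2·100³ - 2·100² - 2·100 - 1 = 1979799; 1979799 ≥ 3 — holds
x = -100: LHS = 2·(-100)³ - 2·(-100)² - 2·(-100) - 1 = -2019801; -2019801 ≥ 3 — FAILS

Answer: Partially: holds for x = 100, fails for x = -100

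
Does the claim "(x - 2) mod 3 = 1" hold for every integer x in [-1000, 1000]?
The claim fails at x = 1:
x = 1: LHS = (1 - 2) mod 3 = (-1) mod 3 = 2; 2 = 1 — FAILS

Because a single integer refutes it, the statement is false.

Answer: False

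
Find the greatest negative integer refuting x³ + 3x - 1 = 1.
Testing negative integers from -1 downward:
x = -1: LHS = (-1)³ + 3·(-1) - 1 = -5; -5 = 1 — FAILS  ← closest negative counterexample to 0

Answer: x = -1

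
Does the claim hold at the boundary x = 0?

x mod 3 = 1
x = 0: LHS = 0 mod 3 = 0; 0 = 1 — FAILS

The relation fails at x = 0, so x = 0 is a counterexample.

Answer: No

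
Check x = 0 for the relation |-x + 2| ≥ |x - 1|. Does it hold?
x = 0: LHS = |-0 + 2| = |2| = 2, RHS = |0 - 1| = |-1| = 1; 2 ≥ 1 — holds

The relation is satisfied at x = 0.

Answer: Yes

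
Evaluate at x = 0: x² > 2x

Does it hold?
x = 0: LHS = 0² = 0, RHS = 2·0 = 0; 0 > 0 — FAILS

The relation fails at x = 0, so x = 0 is a counterexample.

Answer: No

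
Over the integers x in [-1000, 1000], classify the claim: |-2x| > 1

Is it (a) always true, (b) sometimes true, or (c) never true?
Holds at x = 1: LHS = |-2·1| = |-2| = 2; 2 > 1 — holds
Fails at x = 0: LHS = |-2·0| = |0| = 0; 0 > 1 — FAILS
It is satisfied by some integers in the range but not all.

Answer: Sometimes true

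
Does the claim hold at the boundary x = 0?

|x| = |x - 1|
x = 0: LHS = |0| = 0, RHS = |0 - 1| = |-1| = 1; 0 = 1 — FAILS

The relation fails at x = 0, so x = 0 is a counterexample.

Answer: No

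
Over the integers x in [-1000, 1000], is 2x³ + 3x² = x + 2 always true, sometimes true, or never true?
Holds at x = -1: LHS = 2·(-1)³ + 3·(-1)² = 1, RHS = (-1) + 2 = 1; 1 = 1 — holds
Fails at x = 0: LHS = 2·0³ + 3·0² = 0, RHS = 0 + 2 = 2; 0 = 2 — FAILS
It is satisfied by some integers in the range but not all.

Answer: Sometimes true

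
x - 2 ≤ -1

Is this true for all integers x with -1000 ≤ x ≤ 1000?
The claim fails at x = 2:
x = 2: LHS = 2 - 2 = 0; 0 ≤ -1 — FAILS

Because a single integer refutes it, the statement is false.

Answer: False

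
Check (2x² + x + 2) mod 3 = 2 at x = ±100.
x = 100: LHS = (2·100² + 100 + 2) mod 3 = 20102 mod 3 = 2; 2 = 2 — holds
x = -100: LHS = (2·(-100)² + (-100) + 2) mod 3 = 19902 mod 3 = 0; 0 = 2 — FAILS

Answer: Partially: holds for x = 100, fails for x = -100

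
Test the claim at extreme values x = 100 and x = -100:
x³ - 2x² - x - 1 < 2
x = 100: LHS = 100³ - 2·100² - 100 - 1 = 979899; 979899 < 2 — FAILS
x = -100: LHS = (-100)³ - 2·(-100)² - (-100) - 1 = -1019901; -1019901 < 2 — holds

Answer: Partially: fails for x = 100, holds for x = -100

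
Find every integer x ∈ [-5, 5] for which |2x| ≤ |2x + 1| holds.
Holds for: {0, 1, 2, 3, 4, 5}
Fails for: {-5, -4, -3, -2, -1}

Answer: {0, 1, 2, 3, 4, 5}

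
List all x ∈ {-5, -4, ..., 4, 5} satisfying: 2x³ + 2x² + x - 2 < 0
Holds for: {-5, -4, -3, -2, -1, 0}
Fails for: {1, 2, 3, 4, 5}

Answer: {-5, -4, -3, -2, -1, 0}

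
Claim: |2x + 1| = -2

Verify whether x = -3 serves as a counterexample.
Substitute x = -3 into the relation:
x = -3: LHS = |2·(-3) + 1| = |-5| = 5; 5 = -2 — FAILS

Since the claim fails at x = -3, this value is a counterexample.

Answer: Yes, x = -3 is a counterexample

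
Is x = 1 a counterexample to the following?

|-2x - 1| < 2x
Substitute x = 1 into the relation:
x = 1: LHS = |-2·1 - 1| = |-3| = 3, RHS = 2·1 = 2; 3 < 2 — FAILS

Since the claim fails at x = 1, this value is a counterexample.

Answer: Yes, x = 1 is a counterexample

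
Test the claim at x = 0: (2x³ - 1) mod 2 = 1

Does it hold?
x = 0: LHS = (2·0³ - 1) mod 2 = (-1) mod 2 = 1; 1 = 1 — holds

The relation is satisfied at x = 0.

Answer: Yes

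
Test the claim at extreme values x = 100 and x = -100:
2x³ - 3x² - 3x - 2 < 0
x = 100: LHS = 2·100³ - 3·100² - 3·100 - 2 = 1969698; 1969698 < 0 — FAILS
x = -100: LHS = 2·(-100)³ - 3·(-100)² - 3·(-100) - 2 = -2029702; -2029702 < 0 — holds

Answer: Partially: fails for x = 100, holds for x = -100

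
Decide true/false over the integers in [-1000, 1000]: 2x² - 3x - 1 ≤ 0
The claim fails at x = -1:
x = -1: LHS = 2·(-1)² - 3·(-1) - 1 = 4; 4 ≤ 0 — FAILS

Because a single integer refutes it, the statement is false.

Answer: False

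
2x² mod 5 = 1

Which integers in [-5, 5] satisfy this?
For a polynomial with integer coefficients, its value mod 5 depends only on x mod 5, so it suffices to check one representative of each residue class, x = 0, 1, 2, 3, 4:
x = 0: LHS = (2·0²) mod 5 = 0 mod 5 = 0; 0 = 1 — FAILS
x = 1: LHS = (2·1²) mod 5 = 2 mod 5 = 2; 2 = 1 — FAILS
x = 2: LHS = (2·2²) mod 5 = 8 mod 5 = 3; 3 = 1 — FAILS
x = 3: LHS = (2·3²) mod 5 = 18 mod 5 = 3; 3 = 1 — FAILS
x = 4: LHS = (2·4²) mod 5 = 32 mod 5 = 2; 2 = 1 — FAILS
The relation fails in every residue class, so the claimed relation (=) fails for every integer in [-5, 5].

Answer: None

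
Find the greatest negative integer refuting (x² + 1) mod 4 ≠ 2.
Testing negative integers from -1 downward:
x = -1: LHS = ((-1)² + 1) mod 4 = 2 mod 4 = 2; 2 ≠ 2 — FAILS  ← closest negative counterexample to 0

Answer: x = -1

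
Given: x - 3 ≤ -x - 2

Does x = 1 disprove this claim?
Substitute x = 1 into the relation:
x = 1: LHS = 1 - 3 = -2, RHS = -1 - 2 = -3; -2 ≤ -3 — FAILS

Since the claim fails at x = 1, this value is a counterexample.

Answer: Yes, x = 1 is a counterexample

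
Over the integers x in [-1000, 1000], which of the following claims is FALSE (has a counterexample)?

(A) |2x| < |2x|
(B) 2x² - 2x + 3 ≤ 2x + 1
(A) x = 0: LHS = |2·0| = |0| = 0, RHS = |2·0| = |0| = 0; 0 < 0 — FAILS
(B) x = 0: LHS = 2·0² - 2·0 + 3 = 3, RHS = 2·0 + 1 = 1; 3 ≤ 1 — FAILS

Answer: Both A and B are false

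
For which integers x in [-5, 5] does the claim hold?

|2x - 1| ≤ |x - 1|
Holds for: {0}
Fails for: {-5, -4, -3, -2, -1, 1, 2, 3, 4, 5}

Answer: {0}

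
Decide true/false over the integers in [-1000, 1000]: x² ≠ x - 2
Over all integers in [-1000, 1000], LHS − RHS is always positive; it is smallest at x = 0, where it equals 2:
x = 0: LHS = 0² = 0, RHS = 0 - 2 = -2; 0 ≠ -2 — holds
At the ends of the range:
x = -1000: LHS = (-1000)² = 1000000, RHS = (-1000) - 2 = -1002; 1000000 ≠ -1002 — holds
x = 1000: LHS = 1000² = 1000000, RHS = 1000 - 2 = 998; 1000000 ≠ 998 — holds
Hence LHS − RHS is never 0, i.e. the two sides are never equal, so the relation holds for every integer in [-1000, 1000].

No counterexample exists.

Answer: True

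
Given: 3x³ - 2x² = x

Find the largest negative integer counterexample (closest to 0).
Testing negative integers from -1 downward:
x = -1: LHS = 3·(-1)³ - 2·(-1)² = -5; -5 = -1 — FAILS  ← closest negative counterexample to 0

Answer: x = -1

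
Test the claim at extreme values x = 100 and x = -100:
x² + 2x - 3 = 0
x = 100: LHS = 100² + 2·100 - 3 = 10197; 10197 = 0 — FAILS
x = -100: LHS = (-100)² + 2·(-100) - 3 = 9797; 9797 = 0 — FAILS

Answer: No, fails for both x = 100 and x = -100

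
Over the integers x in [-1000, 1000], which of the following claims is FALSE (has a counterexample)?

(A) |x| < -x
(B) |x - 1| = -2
(A) x = 0: LHS = |0| = 0, RHS = -0 = 0; 0 < 0 — FAILS
(B) x = 0: LHS = |0 - 1| = |-1| = 1; 1 = -2 — FAILS

Answer: Both A and B are false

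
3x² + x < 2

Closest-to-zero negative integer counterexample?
Testing negative integers from -1 downward:
x = -1: LHS = 3·(-1)² + (-1) = 2; 2 < 2 — FAILS  ← closest negative counterexample to 0

Answer: x = -1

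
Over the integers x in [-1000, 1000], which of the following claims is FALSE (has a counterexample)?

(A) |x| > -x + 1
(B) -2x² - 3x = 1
(A) x = 0: LHS = |0| = 0, RHS = -0 + 1 = 1; 0 > 1 — FAILS
(B) x = 0: LHS = -2·0² - 3·0 = 0; 0 = 1 — FAILS

Answer: Both A and B are false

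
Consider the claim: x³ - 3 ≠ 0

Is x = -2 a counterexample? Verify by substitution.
Substitute x = -2 into the relation:
x = -2: LHS = (-2)³ - 3 = -11; -11 ≠ 0 — holds

The relation holds at x = -2, so it is not a counterexample.

Answer: No, x = -2 is not a counterexample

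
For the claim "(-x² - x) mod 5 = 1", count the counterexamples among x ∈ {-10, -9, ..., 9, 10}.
Counterexamples in [-10, 10]: {-10, -9, -8, -7, -6, -5, -4, -3, -2, -1, 0, 1, 2, 3, 4, 5, 6, 7, 8, 9, 10}.

Counting them gives 21 values.

Answer: 21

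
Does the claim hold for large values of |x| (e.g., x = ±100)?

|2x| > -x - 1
x = 100: LHS = |2·100| = |200| = 200, RHS = -100 - 1 = -101; 200 > -101 — holds
x = -100: LHS = |2·(-100)| = |-200| = 200, RHS = -(-100) - 1 = 99; 200 > 99 — holds

Answer: Yes, holds for both x = 100 and x = -100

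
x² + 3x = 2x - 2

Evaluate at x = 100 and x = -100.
x = 100: LHS = 100² + 3·100 = 10300, RHS = 2·100 - 2 = 198; 10300 = 198 — FAILS
x = -100: LHS = (-100)² + 3·(-100) = 9700, RHS = 2·(-100) - 2 = -202; 9700 = -202 — FAILS

Answer: No, fails for both x = 100 and x = -100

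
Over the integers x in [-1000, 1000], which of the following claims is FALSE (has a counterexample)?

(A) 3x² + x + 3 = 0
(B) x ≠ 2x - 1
(A) x = 0: LHS = 3·0² + 0 + 3 = 3; 3 = 0 — FAILS
(B) x = 1: RHS = 2·1 - 1 = 1; 1 ≠ 1 — FAILS

Answer: Both A and B are false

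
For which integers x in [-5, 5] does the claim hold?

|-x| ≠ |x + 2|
Holds for: {-5, -4, -3, -2, 0, 1, 2, 3, 4, 5}
Fails for: {-1}

Answer: {-5, -4, -3, -2, 0, 1, 2, 3, 4, 5}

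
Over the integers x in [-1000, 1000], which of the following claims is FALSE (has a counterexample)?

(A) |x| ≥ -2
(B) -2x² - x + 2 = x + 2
(A) An absolute value is never negative, so the left side is ≥ 0 for every x, while the right side is -2. Tightest case in [-1000, 1000] is x = 0:
x = 0: LHS = |0| = 0; 0 ≥ -2 — holds
Hence LHS − RHS is never negative, i.e. LHS ≥ RHS throughout, so the relation holds for every integer in [-1000, 1000].

(B) x = 1: LHS = -2·1² - 1 + 2 = -1, RHS = 1 + 2 = 3; -1 = 3 — FAILS

Only (B) has a counterexample.

Answer: B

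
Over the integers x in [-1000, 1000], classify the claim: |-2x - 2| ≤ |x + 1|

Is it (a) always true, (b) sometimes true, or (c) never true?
Holds at x = -1: LHS = |-2·(-1) - 2| = |0| = 0, RHS = |(-1) + 1| = |0| = 0; 0 ≤ 0 — holds
Fails at x = 0: LHS = |-2·0 - 2| = |-2| = 2, RHS = |0 + 1| = |1| = 1; 2 ≤ 1 — FAILS
It is satisfied by some integers in the range but not all.

Answer: Sometimes true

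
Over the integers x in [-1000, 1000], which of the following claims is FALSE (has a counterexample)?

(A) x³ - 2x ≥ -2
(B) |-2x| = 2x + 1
(A) x = -2: LHS = (-2)³ - 2·(-2) = -4; -4 ≥ -2 — FAILS
(B) x = 0: LHS = |-2·0| = |0| = 0, RHS = 2·0 + 1 = 1; 0 = 1 — FAILS

Answer: Both A and B are false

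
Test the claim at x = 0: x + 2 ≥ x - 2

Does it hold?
x = 0: LHS = 0 + 2 = 2, RHS = 0 - 2 = -2; 2 ≥ -2 — holds

The relation is satisfied at x = 0.

Answer: Yes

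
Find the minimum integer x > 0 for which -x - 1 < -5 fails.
Testing positive integers:
x = 1: LHS = -1 - 1 = -2; -2 < -5 — FAILS  ← smallest positive counterexample

Answer: x = 1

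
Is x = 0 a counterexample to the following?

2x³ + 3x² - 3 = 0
Substitute x = 0 into the relation:
x = 0: LHS = 2·0³ + 3·0² - 3 = -3; -3 = 0 — FAILS

Since the claim fails at x = 0, this value is a counterexample.

Answer: Yes, x = 0 is a counterexample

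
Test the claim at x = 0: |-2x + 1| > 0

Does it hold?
x = 0: LHS = |-2·0 + 1| = |1| = 1; 1 > 0 — holds

The relation is satisfied at x = 0.

Answer: Yes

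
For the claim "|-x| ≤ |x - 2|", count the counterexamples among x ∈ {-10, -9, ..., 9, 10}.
Counterexamples in [-10, 10]: {2, 3, 4, 5, 6, 7, 8, 9, 10}.

Counting them gives 9 values.

Answer: 9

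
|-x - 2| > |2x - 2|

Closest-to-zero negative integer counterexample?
Testing negative integers from -1 downward:
x = -1: LHS = |-(-1) - 2| = |-1| = 1, RHS = |2·(-1) - 2| = |-4| = 4; 1 > 4 — FAILS  ← closest negative counterexample to 0

Answer: x = -1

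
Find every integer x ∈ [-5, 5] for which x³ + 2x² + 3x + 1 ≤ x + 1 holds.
Holds for: {-5, -4, -3, -2, -1, 0}
Fails for: {1, 2, 3, 4, 5}

Answer: {-5, -4, -3, -2, -1, 0}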